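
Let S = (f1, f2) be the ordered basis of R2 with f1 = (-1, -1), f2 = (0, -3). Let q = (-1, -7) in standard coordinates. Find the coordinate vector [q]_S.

(1, 2)

Write q = c_1 f1 + c_2 f2 and solve for the c_i.
System: -c_1 + 0c_2 = -1, -c_1 - 3c_2 = -7; solving gives c_1 = 1, c_2 = 2.
Check: f1 + 2f2 = (-1, -7).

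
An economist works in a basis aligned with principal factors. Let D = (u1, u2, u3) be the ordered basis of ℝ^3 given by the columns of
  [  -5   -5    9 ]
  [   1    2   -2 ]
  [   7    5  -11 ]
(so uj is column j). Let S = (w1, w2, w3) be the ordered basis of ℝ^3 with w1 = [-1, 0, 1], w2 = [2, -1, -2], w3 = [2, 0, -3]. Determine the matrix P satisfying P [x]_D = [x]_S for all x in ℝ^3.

Take x = uj: its D-coordinates are the j-th standard unit vector, so P e_j — column j of P — equals [uj]_S.
u1 = -w1 - w2 - 2w3, giving column 1 = [-1, -1, -2]; repeating for each j gives P = [[-1, 1, -1], [-1, -2, 2], [-2, 0, 2]].

[[-1, 1, -1], [-1, -2, 2], [-2, 0, 2]]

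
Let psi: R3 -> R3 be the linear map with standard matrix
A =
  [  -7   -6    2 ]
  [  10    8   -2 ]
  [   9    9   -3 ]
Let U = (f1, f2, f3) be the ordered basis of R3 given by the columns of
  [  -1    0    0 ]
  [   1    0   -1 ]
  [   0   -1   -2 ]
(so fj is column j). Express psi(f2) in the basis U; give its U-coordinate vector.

<2, -3, 0>

Compute psi(f2) = A f2 = <-2, 2, 3> in standard coordinates.
Then write this in U-coordinates: solve for y in y_1 f1 + ... + y_3 f3 = <-2, 2, 3>.
This gives y = <2, -3, 0>, which is column 2 of [psi]_U.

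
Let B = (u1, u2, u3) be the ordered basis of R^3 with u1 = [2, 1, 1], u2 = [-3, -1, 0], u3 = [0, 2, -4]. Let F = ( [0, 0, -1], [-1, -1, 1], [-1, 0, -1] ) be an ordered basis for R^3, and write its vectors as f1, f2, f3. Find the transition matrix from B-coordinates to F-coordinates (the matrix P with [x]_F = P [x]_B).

[[-1, -1, 0], [-1, 1, -2], [-1, 2, 2]]

Take x = uj: its B-coordinates are the j-th standard unit vector, so P e_j — column j of P — equals [uj]_F.
u1 = -f1 - f2 - f3, giving column 1 = [-1, -1, -1]; repeating for each j gives P = [[-1, -1, 0], [-1, 1, -2], [-1, 2, 2]].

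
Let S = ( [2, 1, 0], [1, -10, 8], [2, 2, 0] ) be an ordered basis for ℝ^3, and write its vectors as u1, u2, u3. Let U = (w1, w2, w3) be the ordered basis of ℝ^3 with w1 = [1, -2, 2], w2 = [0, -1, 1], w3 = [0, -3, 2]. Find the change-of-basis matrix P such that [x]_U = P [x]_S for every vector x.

[[2, 1, 2], [-2, 2, 0], [-1, 2, -2]]

Column j of P is [uj]_U, since P maps S-coordinates to U-coordinates.
Expressing u1 in U: u1 = 2w1 - 2w2 - w3, so column 1 of P is [2, -2, -1].
Doing the same for each uj gives P = [[2, 1, 2], [-2, 2, 0], [-1, 2, -2]].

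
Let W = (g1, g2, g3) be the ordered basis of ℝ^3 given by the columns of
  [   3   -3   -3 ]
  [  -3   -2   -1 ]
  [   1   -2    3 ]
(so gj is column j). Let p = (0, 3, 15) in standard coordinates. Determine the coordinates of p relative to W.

(0, -3, 3)

Write p = c_1 g1 + ... + c_3 g3 and solve for the c_i.
Solving this 3x3 system gives c = (0, -3, 3).
Check: 0·g1 - 3g2 + 3g3 = (0, 3, 15).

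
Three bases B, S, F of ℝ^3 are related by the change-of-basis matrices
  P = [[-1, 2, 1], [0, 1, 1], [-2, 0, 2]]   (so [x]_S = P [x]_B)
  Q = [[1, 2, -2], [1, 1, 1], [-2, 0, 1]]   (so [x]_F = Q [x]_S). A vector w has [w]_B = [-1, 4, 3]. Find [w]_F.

[10, 27, -16]

Composing the changes, [w]_F = Q P [w]_B.
Q P = [[3, 4, -1], [-3, 3, 4], [0, -4, 0]]; applying this to [-1, 4, 3] gives [10, 27, -16].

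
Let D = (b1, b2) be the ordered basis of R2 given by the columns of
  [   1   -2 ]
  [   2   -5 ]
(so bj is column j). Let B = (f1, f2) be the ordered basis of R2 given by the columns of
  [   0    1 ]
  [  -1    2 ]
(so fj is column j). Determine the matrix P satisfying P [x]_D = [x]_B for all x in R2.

[[0, 1], [1, -2]]

Let M have columns bj and N have columns fj. Then for every x, N [x]_B = x = M [x]_D, so P = N^(-1) M.
Since det N = 1, N^(-1) has integer entries; multiplying gives P = [[0, 1], [1, -2]].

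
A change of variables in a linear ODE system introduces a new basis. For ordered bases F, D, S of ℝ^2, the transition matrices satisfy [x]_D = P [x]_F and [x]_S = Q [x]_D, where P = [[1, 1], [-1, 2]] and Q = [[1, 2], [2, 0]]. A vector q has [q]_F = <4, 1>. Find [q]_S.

<1, 10>

Apply P to get D-coordinates <5, -2>, then Q to get S-coordinates.
The result is [q]_S = <1, 10>.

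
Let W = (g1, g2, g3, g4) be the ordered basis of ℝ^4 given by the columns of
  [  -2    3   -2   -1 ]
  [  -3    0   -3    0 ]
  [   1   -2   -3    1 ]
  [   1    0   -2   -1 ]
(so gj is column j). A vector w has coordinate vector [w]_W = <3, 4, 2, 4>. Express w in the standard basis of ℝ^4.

<-2, -15, -7, -5>

The coordinates say w = 3g1 + 4g2 + 2g3 + 4g4; adding the scaled basis vectors gives <-2, -15, -7, -5>.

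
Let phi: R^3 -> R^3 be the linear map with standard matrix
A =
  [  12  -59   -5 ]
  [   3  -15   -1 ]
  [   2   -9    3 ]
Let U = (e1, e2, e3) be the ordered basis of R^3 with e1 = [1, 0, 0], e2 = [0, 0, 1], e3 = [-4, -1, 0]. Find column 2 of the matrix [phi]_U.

[-1, 3, 1]

Compute phi(e2) = A e2 = [-5, -1, 3] in standard coordinates.
Then write this in U-coordinates: solve for y in y_1 e1 + ... + y_3 e3 = [-5, -1, 3].
This gives y = [-1, 3, 1], which is column 2 of [phi]_U.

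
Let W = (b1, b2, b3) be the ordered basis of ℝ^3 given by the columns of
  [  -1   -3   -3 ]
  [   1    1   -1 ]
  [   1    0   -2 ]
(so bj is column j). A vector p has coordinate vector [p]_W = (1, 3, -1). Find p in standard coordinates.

p = M [p]_W, where M has columns b1, ..., b3.
Carrying out the matrix-vector product, p = (-7, 5, 3).

(-7, 5, 3)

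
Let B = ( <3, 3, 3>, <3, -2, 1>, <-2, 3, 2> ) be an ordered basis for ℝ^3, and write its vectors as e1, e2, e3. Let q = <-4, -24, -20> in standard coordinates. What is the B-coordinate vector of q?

<-4, 0, -4>

Write q = c_1 e1 + ... + c_3 e3 and solve for the c_i.
Solving this 3x3 system gives c = (-4, 0, -4).
Check: -4e1 + 0·e2 - 4e3 = <-4, -24, -20>.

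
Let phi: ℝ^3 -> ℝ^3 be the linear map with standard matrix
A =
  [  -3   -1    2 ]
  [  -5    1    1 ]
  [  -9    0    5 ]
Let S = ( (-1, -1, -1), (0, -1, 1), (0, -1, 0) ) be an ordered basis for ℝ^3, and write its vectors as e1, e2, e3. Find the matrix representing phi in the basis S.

[[-2, -3, -1], [2, 2, -1], [-3, 1, 3]]

Let P have columns e1, ..., e3. Then [phi]_S = P^(-1) A P.
Here det P = -1, so P^(-1) is integer; computing A P first and then P^(-1)(A P) gives [[-2, -3, -1], [2, 2, -1], [-3, 1, 3]].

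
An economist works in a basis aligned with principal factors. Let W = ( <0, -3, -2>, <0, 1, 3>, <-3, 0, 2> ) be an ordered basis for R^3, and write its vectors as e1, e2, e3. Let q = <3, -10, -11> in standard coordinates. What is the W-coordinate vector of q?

[q]_W is the unique c with M c = q, where M has columns e1, ..., e3.
Gaussian elimination on [M | q] yields c = (3, -1, -1).
Check: 3e1 - e2 - e3 = <3, -10, -11>.

<3, -1, -1>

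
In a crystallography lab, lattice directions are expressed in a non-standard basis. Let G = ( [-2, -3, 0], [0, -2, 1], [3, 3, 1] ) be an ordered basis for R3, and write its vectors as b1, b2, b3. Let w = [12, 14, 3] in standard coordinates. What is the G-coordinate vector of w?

[0, -1, 4]

Write w = c_1 b1 + ... + c_3 b3 and solve for the c_i.
Gaussian elimination on [M | w] yields c = (0, -1, 4).
Check: 0·b1 - b2 + 4b3 = [12, 14, 3].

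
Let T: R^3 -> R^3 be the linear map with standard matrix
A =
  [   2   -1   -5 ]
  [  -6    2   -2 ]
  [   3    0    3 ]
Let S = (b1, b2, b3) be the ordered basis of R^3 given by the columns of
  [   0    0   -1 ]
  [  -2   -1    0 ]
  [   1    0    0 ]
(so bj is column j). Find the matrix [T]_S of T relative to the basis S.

[[3, 0, -3], [0, 2, 0], [3, -1, 2]]

With P the matrix whose columns are b1, ..., b3, [T]_S = P^(-1) A P.
Column by column: T(b1) = A b1 = <-3, -6, 3>; its S-coordinates <3, 0, 3> give column 1.
Continuing for each basis vector yields [T]_S = [[3, 0, -3], [0, 2, 0], [3, -1, 2]].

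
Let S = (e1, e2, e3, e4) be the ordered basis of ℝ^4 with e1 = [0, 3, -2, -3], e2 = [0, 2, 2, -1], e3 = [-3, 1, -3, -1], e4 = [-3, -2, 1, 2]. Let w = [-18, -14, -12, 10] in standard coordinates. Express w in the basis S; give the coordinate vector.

[-1, -4, 3, 3]

Write w = c_1 e1 + ... + c_4 e4 and solve for the c_i.
Row-reducing the augmented matrix [M | w] gives c = (-1, -4, 3, 3).
Check: -e1 - 4e2 + 3e3 + 3e4 = [-18, -14, -12, 10].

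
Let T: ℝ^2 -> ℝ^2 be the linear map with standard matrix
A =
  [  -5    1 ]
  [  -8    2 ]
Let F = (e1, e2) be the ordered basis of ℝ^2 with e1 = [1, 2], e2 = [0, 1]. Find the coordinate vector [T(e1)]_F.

[-3, 2]

Compute T(e1) = A e1 = [-3, -4] in standard coordinates.
Then write this in F-coordinates: solve for y in y_1 e1 + y_2 e2 = [-3, -4].
This gives y = [-3, 2], which is column 1 of [T]_F.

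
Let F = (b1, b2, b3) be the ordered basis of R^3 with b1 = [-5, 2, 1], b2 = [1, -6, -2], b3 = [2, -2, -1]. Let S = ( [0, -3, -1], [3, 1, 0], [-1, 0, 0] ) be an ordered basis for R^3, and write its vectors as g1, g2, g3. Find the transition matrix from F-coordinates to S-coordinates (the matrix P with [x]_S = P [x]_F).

[[-1, 2, 1], [-1, 0, 1], [2, -1, 1]]

Take x = bj: its F-coordinates are the j-th standard unit vector, so P e_j — column j of P — equals [bj]_S.
b1 = -g1 - g2 + 2g3, giving column 1 = [-1, -1, 2]; repeating for each j gives P = [[-1, 2, 1], [-1, 0, 1], [2, -1, 1]].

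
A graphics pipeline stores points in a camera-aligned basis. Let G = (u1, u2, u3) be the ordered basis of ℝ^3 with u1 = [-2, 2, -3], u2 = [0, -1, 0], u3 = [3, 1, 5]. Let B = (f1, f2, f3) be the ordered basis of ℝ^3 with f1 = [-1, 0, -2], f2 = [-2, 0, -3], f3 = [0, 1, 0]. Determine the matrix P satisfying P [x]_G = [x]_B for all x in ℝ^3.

Column j of P is [uj]_B, since P maps G-coordinates to B-coordinates.
Expressing u1 in B: u1 = 0·f1 + f2 + 2f3, so column 1 of P is [0, 1, 2].
Doing the same for each uj gives P = [[0, 0, -1], [1, 0, -1], [2, -1, 1]].

[[0, 0, -1], [1, 0, -1], [2, -1, 1]]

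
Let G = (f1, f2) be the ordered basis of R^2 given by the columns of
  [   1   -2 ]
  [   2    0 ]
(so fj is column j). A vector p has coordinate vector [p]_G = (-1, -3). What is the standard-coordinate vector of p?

By definition p = -f1 - 3f2.
Summing componentwise gives (5, -2).

(5, -2)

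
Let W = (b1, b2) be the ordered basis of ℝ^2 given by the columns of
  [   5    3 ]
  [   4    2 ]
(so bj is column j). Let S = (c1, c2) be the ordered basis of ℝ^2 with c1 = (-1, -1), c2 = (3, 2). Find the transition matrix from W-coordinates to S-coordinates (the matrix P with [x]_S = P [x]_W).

Let M have columns bj and N have columns cj. Then for every x, N [x]_S = x = M [x]_W, so P = N^(-1) M.
Since det N = 1, N^(-1) has integer entries; multiplying gives P = [[-2, 0], [1, 1]].

[[-2, 0], [1, 1]]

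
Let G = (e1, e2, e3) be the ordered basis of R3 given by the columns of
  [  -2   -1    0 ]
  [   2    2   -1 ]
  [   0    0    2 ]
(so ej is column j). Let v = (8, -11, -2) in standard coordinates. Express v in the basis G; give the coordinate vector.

[v]_G is the unique c with M c = v, where M has columns e1, ..., e3.
Row-reducing the augmented matrix [M | v] gives c = (-2, -4, -1).
Check: -2e1 - 4e2 - e3 = (8, -11, -2).

(-2, -4, -1)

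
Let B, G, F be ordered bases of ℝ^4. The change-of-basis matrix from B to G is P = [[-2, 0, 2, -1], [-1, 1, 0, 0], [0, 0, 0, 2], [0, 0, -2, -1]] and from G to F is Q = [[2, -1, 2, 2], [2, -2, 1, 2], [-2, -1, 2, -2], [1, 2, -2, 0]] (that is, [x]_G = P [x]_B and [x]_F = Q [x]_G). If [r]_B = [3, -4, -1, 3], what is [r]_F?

Composing the changes, [r]_F = Q P [r]_B.
Q P = [[-3, -1, 0, 0], [-2, -2, 0, -2], [5, -1, 0, 8], [-4, 2, 2, -5]]; applying this to [3, -4, -1, 3] gives [-5, -4, 43, -37].

[-5, -4, 43, -37]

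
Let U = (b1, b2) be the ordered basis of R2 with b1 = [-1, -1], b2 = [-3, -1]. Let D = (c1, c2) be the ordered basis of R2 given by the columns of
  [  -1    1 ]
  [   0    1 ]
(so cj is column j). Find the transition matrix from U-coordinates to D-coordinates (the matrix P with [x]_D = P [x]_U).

[[0, 2], [-1, -1]]

Take x = bj: its U-coordinates are the j-th standard unit vector, so P e_j — column j of P — equals [bj]_D.
b1 = 0·c1 - c2, giving column 1 = [0, -1]; repeating for each j gives P = [[0, 2], [-1, -1]].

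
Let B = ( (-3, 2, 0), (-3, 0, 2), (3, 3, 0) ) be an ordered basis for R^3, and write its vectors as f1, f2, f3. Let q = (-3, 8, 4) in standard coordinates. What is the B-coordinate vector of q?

(1, 2, 2)

[q]_B is the unique c with M c = q, where M has columns f1, ..., f3.
Row-reducing the augmented matrix [M | q] gives c = (1, 2, 2).
Check: f1 + 2f2 + 2f3 = (-3, 8, 4).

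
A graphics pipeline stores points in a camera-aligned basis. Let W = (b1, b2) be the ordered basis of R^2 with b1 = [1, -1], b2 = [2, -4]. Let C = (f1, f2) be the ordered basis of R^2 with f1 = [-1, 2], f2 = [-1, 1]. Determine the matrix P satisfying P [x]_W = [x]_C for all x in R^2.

[[0, -2], [-1, 0]]

Column j of P is [bj]_C, since P maps W-coordinates to C-coordinates.
Expressing b1 in C: b1 = 0·f1 - f2, so column 1 of P is [0, -1].
Doing the same for each bj gives P = [[0, -2], [-1, 0]].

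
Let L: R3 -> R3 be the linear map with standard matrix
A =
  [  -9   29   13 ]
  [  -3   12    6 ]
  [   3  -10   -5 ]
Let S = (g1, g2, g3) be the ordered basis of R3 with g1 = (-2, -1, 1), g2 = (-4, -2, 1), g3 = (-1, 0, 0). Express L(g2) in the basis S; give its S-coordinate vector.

(0, 3, -3)

Column 2 of [L]_S is the S-coordinate vector of L(g2).
In standard coordinates L(g2) = A g2 = (-9, -6, 3).
Converting to S: (-9, -6, 3) = 0·g1 + 3g2 - 3g3, so the coordinate vector is (0, 3, -3).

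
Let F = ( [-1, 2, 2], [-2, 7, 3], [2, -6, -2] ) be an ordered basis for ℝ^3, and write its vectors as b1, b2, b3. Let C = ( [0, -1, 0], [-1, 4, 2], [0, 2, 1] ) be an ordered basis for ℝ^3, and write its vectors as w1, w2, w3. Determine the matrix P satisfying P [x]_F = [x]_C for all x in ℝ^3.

[[2, -1, 2], [1, 2, -2], [0, -1, 2]]

Column j of P is [bj]_C, since P maps F-coordinates to C-coordinates.
Expressing b1 in C: b1 = 2w1 + w2 + 0·w3, so column 1 of P is [2, 1, 0].
Doing the same for each bj gives P = [[2, -1, 2], [1, 2, -2], [0, -1, 2]].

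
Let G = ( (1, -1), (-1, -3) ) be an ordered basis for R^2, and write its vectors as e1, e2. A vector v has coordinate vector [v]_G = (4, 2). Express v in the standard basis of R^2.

v = M [v]_G, where M has columns e1, e2.
Carrying out the matrix-vector product, v = (2, -10).

(2, -10)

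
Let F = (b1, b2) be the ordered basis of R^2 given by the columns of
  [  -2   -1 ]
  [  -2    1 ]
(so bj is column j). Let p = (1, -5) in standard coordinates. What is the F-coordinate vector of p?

We seek scalars with c_1 b1 + c_2 b2 = p; equivalently solve M c = p where the columns of M are b1, b2.
System: -2c_1 - c_2 = 1, -2c_1 + c_2 = -5; solving gives c_1 = 1, c_2 = -3.
Check: b1 - 3b2 = (1, -5).

(1, -3)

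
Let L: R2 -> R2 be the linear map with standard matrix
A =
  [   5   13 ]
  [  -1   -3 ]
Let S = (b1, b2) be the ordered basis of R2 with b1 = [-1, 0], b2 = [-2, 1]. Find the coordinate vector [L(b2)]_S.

[-1, -1]

Column 2 of [L]_S is the S-coordinate vector of L(b2).
In standard coordinates L(b2) = A b2 = [3, -1].
Converting to S: [3, -1] = -b1 - b2, so the coordinate vector is [-1, -1].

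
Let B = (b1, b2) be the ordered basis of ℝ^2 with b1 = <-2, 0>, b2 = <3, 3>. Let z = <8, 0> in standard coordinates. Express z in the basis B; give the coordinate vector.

<-4, 0>

[z]_B is the unique c with M c = z, where M has columns b1, b2.
System: -2c_1 + 3c_2 = 8, 0c_1 + 3c_2 = 0; solving gives c_1 = -4, c_2 = 0.
Check: -4b1 + 0·b2 = <8, 0>.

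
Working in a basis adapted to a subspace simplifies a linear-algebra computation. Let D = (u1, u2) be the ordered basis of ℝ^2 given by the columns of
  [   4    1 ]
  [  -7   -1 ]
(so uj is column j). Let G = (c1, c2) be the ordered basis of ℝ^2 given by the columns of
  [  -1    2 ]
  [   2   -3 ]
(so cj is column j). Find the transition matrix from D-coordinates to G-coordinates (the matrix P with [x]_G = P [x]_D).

[[-2, 1], [1, 1]]

Column j of P is [uj]_G, since P maps D-coordinates to G-coordinates.
Expressing u1 in G: u1 = -2c1 + c2, so column 1 of P is <-2, 1>.
Doing the same for each uj gives P = [[-2, 1], [1, 1]].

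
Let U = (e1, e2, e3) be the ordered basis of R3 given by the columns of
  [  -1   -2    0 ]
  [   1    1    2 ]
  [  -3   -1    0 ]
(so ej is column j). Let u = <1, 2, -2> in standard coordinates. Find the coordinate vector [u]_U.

<1, -1, 1>

[u]_U is the unique c with M c = u, where M has columns e1, ..., e3.
Gaussian elimination on [M | u] yields c = (1, -1, 1).
Check: e1 - e2 + e3 = <1, 2, -2>.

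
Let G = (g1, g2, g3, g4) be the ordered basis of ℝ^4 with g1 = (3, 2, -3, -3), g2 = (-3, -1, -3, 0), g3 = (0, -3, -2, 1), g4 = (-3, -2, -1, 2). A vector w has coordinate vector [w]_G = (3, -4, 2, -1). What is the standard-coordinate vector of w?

w = M [w]_G, where M has columns g1, ..., g4.
Carrying out the matrix-vector product, w = (24, 6, 0, -9).

(24, 6, 0, -9)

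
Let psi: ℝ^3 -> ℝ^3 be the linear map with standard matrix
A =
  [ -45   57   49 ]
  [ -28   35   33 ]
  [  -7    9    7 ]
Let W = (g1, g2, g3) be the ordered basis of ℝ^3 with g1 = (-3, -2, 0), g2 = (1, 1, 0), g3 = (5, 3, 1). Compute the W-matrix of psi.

Let P have columns g1, ..., g3. Then [psi]_W = P^(-1) A P.
Here det P = -1, so P^(-1) is integer; computing A P first and then P^(-1)(A P) gives [[-1, -1, 1], [3, -1, 3], [3, 2, -1]].

[[-1, -1, 1], [3, -1, 3], [3, 2, -1]]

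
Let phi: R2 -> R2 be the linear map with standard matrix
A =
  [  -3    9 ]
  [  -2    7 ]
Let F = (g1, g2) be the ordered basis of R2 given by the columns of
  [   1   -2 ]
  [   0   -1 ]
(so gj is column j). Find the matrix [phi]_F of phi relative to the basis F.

With P the matrix whose columns are g1, g2, [phi]_F = P^(-1) A P.
Column by column: phi(g1) = A g1 = <-3, -2>; its F-coordinates <1, 2> give column 1.
Continuing for each basis vector yields [phi]_F = [[1, 3], [2, 3]].

[[1, 3], [2, 3]]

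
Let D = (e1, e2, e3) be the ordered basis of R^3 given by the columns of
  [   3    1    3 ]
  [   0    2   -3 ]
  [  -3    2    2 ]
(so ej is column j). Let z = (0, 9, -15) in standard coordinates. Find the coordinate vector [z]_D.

We seek scalars with c_1 e1 + ... + c_3 e3 = z; equivalently solve M c = z where the columns of M are e1, ..., e3.
Row-reducing the augmented matrix [M | z] gives c = (3, 0, -3).
Check: 3e1 + 0·e2 - 3e3 = (0, 9, -15).

(3, 0, -3)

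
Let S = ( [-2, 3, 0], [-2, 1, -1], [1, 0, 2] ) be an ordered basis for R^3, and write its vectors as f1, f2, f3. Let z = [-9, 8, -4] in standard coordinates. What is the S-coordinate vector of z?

[2, 2, -1]

Write z = c_1 f1 + ... + c_3 f3 and solve for the c_i.
Gaussian elimination on [M | z] yields c = (2, 2, -1).
Check: 2f1 + 2f2 - f3 = [-9, 8, -4].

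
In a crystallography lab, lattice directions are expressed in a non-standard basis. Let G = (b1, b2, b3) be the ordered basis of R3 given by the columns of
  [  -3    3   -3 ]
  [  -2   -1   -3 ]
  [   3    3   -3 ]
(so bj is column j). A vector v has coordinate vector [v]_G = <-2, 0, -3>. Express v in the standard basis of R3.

v = M [v]_G, where M has columns b1, ..., b3.
Carrying out the matrix-vector product, v = <15, 13, 3>.

<15, 13, 3>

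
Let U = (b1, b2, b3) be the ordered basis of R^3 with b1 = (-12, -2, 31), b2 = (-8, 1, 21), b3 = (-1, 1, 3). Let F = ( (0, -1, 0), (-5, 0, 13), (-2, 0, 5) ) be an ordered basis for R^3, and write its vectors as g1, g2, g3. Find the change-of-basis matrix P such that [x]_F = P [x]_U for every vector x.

[[2, -1, -1], [2, 2, 1], [1, -1, -2]]

Column j of P is [bj]_F, since P maps U-coordinates to F-coordinates.
Expressing b1 in F: b1 = 2g1 + 2g2 + g3, so column 1 of P is (2, 2, 1).
Doing the same for each bj gives P = [[2, -1, -1], [2, 2, 1], [1, -1, -2]].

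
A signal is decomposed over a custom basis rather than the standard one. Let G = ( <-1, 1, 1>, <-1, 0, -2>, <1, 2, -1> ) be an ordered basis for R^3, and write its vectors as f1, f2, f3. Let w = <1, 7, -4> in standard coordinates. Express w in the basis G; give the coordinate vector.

Write w = c_1 f1 + ... + c_3 f3 and solve for the c_i.
Solving this 3x3 system gives c = (1, 1, 3).
Check: f1 + f2 + 3f3 = <1, 7, -4>.

<1, 1, 3>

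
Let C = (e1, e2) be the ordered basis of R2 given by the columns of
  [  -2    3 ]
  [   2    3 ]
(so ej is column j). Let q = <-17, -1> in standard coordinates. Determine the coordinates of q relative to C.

<4, -3>

Write q = c_1 e1 + c_2 e2 and solve for the c_i.
System: -2c_1 + 3c_2 = -17, 2c_1 + 3c_2 = -1; solving gives c_1 = 4, c_2 = -3.
Check: 4e1 - 3e2 = <-17, -1>.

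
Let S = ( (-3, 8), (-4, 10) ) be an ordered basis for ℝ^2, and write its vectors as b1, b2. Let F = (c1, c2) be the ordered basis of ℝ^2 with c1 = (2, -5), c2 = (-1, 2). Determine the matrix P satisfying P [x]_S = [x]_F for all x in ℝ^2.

Let M have columns bj and N have columns cj. Then for every x, N [x]_F = x = M [x]_S, so P = N^(-1) M.
Since det N = -1, N^(-1) has integer entries; multiplying gives P = [[-2, -2], [-1, 0]].

[[-2, -2], [-1, 0]]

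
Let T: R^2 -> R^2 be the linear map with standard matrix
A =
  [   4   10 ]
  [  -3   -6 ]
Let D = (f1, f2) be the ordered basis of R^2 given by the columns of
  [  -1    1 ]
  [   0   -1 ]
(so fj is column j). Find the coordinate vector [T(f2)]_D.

<3, -3>

Compute T(f2) = A f2 = <-6, 3> in standard coordinates.
Then write this in D-coordinates: solve for y in y_1 f1 + y_2 f2 = <-6, 3>.
This gives y = <3, -3>, which is column 2 of [T]_D.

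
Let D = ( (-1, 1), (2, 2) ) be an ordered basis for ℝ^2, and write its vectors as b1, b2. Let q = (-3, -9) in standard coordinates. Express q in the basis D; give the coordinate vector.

(-3, -3)

We seek scalars with c_1 b1 + c_2 b2 = q; equivalently solve M c = q where the columns of M are b1, b2.
System: -c_1 + 2c_2 = -3, c_1 + 2c_2 = -9; solving gives c_1 = -3, c_2 = -3.
Check: -3b1 - 3b2 = (-3, -9).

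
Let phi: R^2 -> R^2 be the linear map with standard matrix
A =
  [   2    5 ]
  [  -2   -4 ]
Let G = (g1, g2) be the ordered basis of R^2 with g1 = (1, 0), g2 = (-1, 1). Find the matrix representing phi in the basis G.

[[0, 1], [-2, -2]]

The j-th column of [phi]_G is [phi(gj)]_G.
phi(g1) = A g1 = (2, -2) = 0·g1 - 2g2, so column 1 is (0, -2).
Repeating for g2 and assembling the columns gives [[0, 1], [-2, -2]].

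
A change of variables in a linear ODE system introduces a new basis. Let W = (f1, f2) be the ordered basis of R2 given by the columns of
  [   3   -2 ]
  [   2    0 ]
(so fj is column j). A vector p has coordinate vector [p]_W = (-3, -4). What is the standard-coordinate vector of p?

The coordinates say p = -3f1 - 4f2; adding the scaled basis vectors gives (-1, -6).

(-1, -6)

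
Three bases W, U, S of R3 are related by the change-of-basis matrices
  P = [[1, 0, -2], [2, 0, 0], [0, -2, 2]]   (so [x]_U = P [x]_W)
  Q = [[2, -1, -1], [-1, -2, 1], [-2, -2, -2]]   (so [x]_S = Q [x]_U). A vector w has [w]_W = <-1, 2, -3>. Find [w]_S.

<22, -11, 14>

First [w]_U = P [w]_W = <5, -2, -10>.
Then [w]_S = Q [w]_U = <22, -11, 14>.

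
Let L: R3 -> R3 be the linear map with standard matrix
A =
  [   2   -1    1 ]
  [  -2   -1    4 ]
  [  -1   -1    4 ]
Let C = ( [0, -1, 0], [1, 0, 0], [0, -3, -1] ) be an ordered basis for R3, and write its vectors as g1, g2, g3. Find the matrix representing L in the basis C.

Let P have columns g1, ..., g3. Then [L]_C = P^(-1) A P.
Here det P = -1, so P^(-1) is integer; computing A P first and then P^(-1)(A P) gives [[2, -1, -2], [1, 2, 2], [-1, 1, 1]].

[[2, -1, -2], [1, 2, 2], [-1, 1, 1]]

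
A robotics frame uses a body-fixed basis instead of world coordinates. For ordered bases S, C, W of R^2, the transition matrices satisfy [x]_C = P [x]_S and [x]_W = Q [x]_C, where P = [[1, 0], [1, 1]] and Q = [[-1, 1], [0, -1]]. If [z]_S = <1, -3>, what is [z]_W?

<-3, 2>

Composing the changes, [z]_W = Q P [z]_S.
Q P = [[0, 1], [-1, -1]]; applying this to <1, -3> gives <-3, 2>.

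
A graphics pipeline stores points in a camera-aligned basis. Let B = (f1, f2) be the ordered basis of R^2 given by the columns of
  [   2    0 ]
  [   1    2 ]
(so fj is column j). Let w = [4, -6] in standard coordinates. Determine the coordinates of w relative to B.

Write w = c_1 f1 + c_2 f2 and solve for the c_i.
System: 2c_1 + 0c_2 = 4, c_1 + 2c_2 = -6; solving gives c_1 = 2, c_2 = -4.
Check: 2f1 - 4f2 = [4, -6].

[2, -4]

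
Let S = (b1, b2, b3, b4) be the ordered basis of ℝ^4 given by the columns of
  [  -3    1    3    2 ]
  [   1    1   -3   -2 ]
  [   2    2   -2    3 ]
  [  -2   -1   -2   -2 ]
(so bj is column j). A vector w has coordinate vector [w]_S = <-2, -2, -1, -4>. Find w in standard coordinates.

<-7, 7, -18, 16>

The coordinates say w = -2b1 - 2b2 - b3 - 4b4; adding the scaled basis vectors gives <-7, 7, -18, 16>.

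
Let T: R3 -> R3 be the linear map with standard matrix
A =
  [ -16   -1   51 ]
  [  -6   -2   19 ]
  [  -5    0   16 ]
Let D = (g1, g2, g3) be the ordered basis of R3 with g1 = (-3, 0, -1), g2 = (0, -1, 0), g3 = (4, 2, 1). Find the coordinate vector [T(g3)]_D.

(1, 3, -3)

Compute T(g3) = A g3 = (-15, -9, -4) in standard coordinates.
Then write this in D-coordinates: solve for y in y_1 g1 + ... + y_3 g3 = (-15, -9, -4).
This gives y = (1, 3, -3), which is column 3 of [T]_D.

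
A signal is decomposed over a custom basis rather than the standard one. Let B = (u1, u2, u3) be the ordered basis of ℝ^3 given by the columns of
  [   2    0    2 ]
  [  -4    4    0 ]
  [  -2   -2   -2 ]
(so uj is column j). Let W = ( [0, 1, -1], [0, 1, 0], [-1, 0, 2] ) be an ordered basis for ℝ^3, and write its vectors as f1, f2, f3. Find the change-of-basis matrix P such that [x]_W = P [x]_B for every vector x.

[[-2, 2, -2], [-2, 2, 2], [-2, 0, -2]]

Let M have columns uj and N have columns fj. Then for every x, N [x]_W = x = M [x]_B, so P = N^(-1) M.
Since det N = -1, N^(-1) has integer entries; multiplying gives P = [[-2, 2, -2], [-2, 2, 2], [-2, 0, -2]].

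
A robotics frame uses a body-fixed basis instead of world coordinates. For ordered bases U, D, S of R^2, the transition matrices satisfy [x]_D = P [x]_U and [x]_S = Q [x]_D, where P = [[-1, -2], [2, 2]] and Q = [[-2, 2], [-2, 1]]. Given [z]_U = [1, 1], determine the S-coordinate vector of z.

First [z]_D = P [z]_U = [-3, 4].
Then [z]_S = Q [z]_D = [14, 10].

[14, 10]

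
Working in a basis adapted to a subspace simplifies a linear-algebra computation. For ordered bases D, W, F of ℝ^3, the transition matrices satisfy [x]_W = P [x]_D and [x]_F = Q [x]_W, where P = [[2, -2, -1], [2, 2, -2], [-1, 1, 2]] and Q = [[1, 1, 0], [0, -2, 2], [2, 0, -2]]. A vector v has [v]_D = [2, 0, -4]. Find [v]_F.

Apply P to get W-coordinates [8, 12, -10], then Q to get F-coordinates.
The result is [v]_F = [20, -44, 36].

[20, -44, 36]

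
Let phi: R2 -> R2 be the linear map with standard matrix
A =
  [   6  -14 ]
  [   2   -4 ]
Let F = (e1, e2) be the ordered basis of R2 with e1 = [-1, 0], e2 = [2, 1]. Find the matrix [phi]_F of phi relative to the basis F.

[[2, 2], [-2, 0]]

With P the matrix whose columns are e1, e2, [phi]_F = P^(-1) A P.
Column by column: phi(e1) = A e1 = [-6, -2]; its F-coordinates [2, -2] give column 1.
Continuing for each basis vector yields [phi]_F = [[2, 2], [-2, 0]].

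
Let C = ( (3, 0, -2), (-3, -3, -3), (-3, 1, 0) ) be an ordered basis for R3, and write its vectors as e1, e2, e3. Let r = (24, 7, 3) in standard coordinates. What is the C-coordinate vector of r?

Write r = c_1 e1 + ... + c_3 e3 and solve for the c_i.
Solving this 3x3 system gives c = (3, -3, -2).
Check: 3e1 - 3e2 - 2e3 = (24, 7, 3).

(3, -3, -2)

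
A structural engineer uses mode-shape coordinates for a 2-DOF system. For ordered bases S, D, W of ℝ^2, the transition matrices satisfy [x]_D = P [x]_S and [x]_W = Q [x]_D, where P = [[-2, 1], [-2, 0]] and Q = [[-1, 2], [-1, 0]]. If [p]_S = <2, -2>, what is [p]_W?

<-2, 6>

First [p]_D = P [p]_S = <-6, -4>.
Then [p]_W = Q [p]_D = <-2, 6>.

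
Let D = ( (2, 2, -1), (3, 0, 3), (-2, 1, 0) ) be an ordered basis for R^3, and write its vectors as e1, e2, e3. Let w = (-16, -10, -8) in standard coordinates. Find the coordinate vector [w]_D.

We seek scalars with c_1 e1 + ... + c_3 e3 = w; equivalently solve M c = w where the columns of M are e1, ..., e3.
Gaussian elimination on [M | w] yields c = (-4, -4, -2).
Check: -4e1 - 4e2 - 2e3 = (-16, -10, -8).

(-4, -4, -2)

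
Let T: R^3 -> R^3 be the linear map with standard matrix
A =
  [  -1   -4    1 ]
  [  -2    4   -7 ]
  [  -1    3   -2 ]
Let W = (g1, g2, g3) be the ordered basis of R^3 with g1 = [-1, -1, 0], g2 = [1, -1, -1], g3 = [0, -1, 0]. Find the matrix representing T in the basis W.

[[-3, 0, -1], [2, 2, 3], [3, -3, 2]]

With P the matrix whose columns are g1, ..., g3, [T]_W = P^(-1) A P.
Column by column: T(g1) = A g1 = [5, -2, -2]; its W-coordinates [-3, 2, 3] give column 1.
Continuing for each basis vector yields [T]_W = [[-3, 0, -1], [2, 2, 3], [3, -3, 2]].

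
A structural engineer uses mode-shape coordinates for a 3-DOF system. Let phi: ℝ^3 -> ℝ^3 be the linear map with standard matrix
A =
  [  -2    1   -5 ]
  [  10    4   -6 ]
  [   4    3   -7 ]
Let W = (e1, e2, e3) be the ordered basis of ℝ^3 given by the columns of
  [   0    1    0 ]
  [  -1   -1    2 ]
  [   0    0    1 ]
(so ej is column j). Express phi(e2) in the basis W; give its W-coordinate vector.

[-1, -3, 1]

Compute phi(e2) = A e2 = [-3, 6, 1] in standard coordinates.
Then write this in W-coordinates: solve for y in y_1 e1 + ... + y_3 e3 = [-3, 6, 1].
This gives y = [-1, -3, 1], which is column 2 of [phi]_W.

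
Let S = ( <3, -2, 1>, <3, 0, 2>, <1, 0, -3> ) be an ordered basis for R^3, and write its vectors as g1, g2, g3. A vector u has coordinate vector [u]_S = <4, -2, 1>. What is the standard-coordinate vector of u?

The coordinates say u = 4g1 - 2g2 + g3; adding the scaled basis vectors gives <7, -8, -3>.

<7, -8, -3>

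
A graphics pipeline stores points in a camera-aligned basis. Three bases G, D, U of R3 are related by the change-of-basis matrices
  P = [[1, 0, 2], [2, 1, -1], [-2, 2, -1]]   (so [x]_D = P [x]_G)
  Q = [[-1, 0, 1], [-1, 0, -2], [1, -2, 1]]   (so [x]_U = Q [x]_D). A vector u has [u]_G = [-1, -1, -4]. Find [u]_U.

Apply P to get D-coordinates [-9, 1, 4], then Q to get U-coordinates.
The result is [u]_U = [13, 1, -7].

[13, 1, -7]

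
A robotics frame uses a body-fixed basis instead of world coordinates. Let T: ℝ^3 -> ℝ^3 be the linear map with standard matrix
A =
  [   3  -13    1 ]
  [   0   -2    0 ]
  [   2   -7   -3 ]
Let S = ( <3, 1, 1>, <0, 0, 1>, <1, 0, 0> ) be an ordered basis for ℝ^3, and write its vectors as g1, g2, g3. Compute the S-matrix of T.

[[-2, 0, 0], [-2, -3, 2], [3, 1, 3]]

With P the matrix whose columns are g1, ..., g3, [T]_S = P^(-1) A P.
Column by column: T(g1) = A g1 = <-3, -2, -4>; its S-coordinates <-2, -2, 3> give column 1.
Continuing for each basis vector yields [T]_S = [[-2, 0, 0], [-2, -3, 2], [3, 1, 3]].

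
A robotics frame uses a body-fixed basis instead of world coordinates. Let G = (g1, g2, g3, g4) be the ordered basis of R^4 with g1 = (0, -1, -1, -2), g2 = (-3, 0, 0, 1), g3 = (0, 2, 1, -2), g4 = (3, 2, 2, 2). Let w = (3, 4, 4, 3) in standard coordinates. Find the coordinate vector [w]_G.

(4, 3, 0, 4)

We seek scalars with c_1 g1 + ... + c_4 g4 = w; equivalently solve M c = w where the columns of M are g1, ..., g4.
Row-reducing the augmented matrix [M | w] gives c = (4, 3, 0, 4).
Check: 4g1 + 3g2 + 0·g3 + 4g4 = (3, 4, 4, 3).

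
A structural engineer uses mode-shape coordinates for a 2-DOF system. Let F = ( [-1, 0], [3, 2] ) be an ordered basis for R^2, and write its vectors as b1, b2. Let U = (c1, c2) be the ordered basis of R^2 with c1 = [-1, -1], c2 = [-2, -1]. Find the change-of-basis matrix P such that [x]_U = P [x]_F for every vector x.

Column j of P is [bj]_U, since P maps F-coordinates to U-coordinates.
Expressing b1 in U: b1 = -c1 + c2, so column 1 of P is [-1, 1].
Doing the same for each bj gives P = [[-1, -1], [1, -1]].

[[-1, -1], [1, -1]]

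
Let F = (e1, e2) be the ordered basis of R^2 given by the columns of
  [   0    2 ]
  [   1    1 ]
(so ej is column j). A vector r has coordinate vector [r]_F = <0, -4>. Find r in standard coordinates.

r = M [r]_F, where M has columns e1, e2.
Carrying out the matrix-vector product, r = <-8, -4>.

<-8, -4>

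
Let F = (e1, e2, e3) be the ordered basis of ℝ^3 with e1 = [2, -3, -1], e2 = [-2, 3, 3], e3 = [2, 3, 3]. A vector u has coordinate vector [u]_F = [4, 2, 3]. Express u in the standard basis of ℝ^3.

The coordinates say u = 4e1 + 2e2 + 3e3; adding the scaled basis vectors gives [10, 3, 11].

[10, 3, 11]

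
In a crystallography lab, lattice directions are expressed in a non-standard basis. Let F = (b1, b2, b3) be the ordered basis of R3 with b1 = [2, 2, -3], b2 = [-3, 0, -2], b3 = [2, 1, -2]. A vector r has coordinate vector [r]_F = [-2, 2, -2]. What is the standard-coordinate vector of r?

[-14, -6, 6]

r = M [r]_F, where M has columns b1, ..., b3.
Carrying out the matrix-vector product, r = [-14, -6, 6].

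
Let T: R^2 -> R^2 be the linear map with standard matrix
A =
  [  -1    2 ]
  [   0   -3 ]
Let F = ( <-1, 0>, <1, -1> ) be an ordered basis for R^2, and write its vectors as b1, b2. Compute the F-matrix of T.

[[-1, 0], [0, -3]]

With P the matrix whose columns are b1, b2, [T]_F = P^(-1) A P.
Column by column: T(b1) = A b1 = <1, 0>; its F-coordinates <-1, 0> give column 1.
Continuing for each basis vector yields [T]_F = [[-1, 0], [0, -3]].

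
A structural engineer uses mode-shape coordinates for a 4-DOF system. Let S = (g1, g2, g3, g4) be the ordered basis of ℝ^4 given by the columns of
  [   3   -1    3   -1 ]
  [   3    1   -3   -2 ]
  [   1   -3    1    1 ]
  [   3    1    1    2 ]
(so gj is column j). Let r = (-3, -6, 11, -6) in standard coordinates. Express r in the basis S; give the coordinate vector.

(-1, -4, -1, 1)

We seek scalars with c_1 g1 + ... + c_4 g4 = r; equivalently solve M c = r where the columns of M are g1, ..., g4.
Solving this 4x4 system gives c = (-1, -4, -1, 1).
Check: -g1 - 4g2 - g3 + g4 = (-3, -6, 11, -6).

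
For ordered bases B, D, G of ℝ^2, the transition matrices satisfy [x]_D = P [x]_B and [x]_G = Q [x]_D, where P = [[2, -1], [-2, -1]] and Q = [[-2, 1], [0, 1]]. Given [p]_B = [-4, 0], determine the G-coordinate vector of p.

Composing the changes, [p]_G = Q P [p]_B.
Q P = [[-6, 1], [-2, -1]]; applying this to [-4, 0] gives [24, 8].

[24, 8]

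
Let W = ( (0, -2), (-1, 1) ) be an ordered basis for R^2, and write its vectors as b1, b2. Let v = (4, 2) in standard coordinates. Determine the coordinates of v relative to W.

(-3, -4)

We seek scalars with c_1 b1 + c_2 b2 = v; equivalently solve M c = v where the columns of M are b1, b2.
System: 0c_1 - c_2 = 4, -2c_1 + c_2 = 2; solving gives c_1 = -3, c_2 = -4.
Check: -3b1 - 4b2 = (4, 2).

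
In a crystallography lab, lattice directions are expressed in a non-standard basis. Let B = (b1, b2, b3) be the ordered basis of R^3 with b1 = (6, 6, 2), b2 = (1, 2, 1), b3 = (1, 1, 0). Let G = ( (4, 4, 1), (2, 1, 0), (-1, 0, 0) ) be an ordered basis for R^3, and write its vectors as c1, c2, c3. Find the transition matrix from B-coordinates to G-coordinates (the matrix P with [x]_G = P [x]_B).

[[2, 1, 0], [-2, -2, 1], [-2, -1, 1]]

Let M have columns bj and N have columns cj. Then for every x, N [x]_G = x = M [x]_B, so P = N^(-1) M.
Since det N = 1, N^(-1) has integer entries; multiplying gives P = [[2, 1, 0], [-2, -2, 1], [-2, -1, 1]].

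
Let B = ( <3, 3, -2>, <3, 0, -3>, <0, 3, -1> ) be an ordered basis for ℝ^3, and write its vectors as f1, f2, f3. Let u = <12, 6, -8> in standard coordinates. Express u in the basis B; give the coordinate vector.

<3, 1, -1>

Write u = c_1 f1 + ... + c_3 f3 and solve for the c_i.
Solving this 3x3 system gives c = (3, 1, -1).
Check: 3f1 + f2 - f3 = <12, 6, -8>.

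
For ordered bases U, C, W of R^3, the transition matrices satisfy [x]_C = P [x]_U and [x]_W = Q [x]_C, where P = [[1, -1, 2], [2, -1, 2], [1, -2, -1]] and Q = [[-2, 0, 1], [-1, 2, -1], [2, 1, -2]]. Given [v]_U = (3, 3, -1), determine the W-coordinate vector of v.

First [v]_C = P [v]_U = (-2, 1, -2).
Then [v]_W = Q [v]_C = (2, 6, 1).

(2, 6, 1)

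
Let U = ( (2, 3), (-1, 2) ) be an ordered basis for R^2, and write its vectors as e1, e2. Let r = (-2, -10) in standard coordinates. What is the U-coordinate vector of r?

[r]_U is the unique c with M c = r, where M has columns e1, e2.
System: 2c_1 - c_2 = -2, 3c_1 + 2c_2 = -10; solving gives c_1 = -2, c_2 = -2.
Check: -2e1 - 2e2 = (-2, -10).

(-2, -2)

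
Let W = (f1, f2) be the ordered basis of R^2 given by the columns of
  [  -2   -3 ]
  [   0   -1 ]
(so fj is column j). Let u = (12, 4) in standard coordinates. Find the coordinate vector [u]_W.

We seek scalars with c_1 f1 + c_2 f2 = u; equivalently solve M c = u where the columns of M are f1, f2.
System: -2c_1 - 3c_2 = 12, 0c_1 - c_2 = 4; solving gives c_1 = 0, c_2 = -4.
Check: 0·f1 - 4f2 = (12, 4).

(0, -4)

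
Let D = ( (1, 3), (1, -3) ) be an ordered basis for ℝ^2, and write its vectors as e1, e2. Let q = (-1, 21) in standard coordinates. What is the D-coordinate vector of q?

Write q = c_1 e1 + c_2 e2 and solve for the c_i.
System: c_1 + c_2 = -1, 3c_1 - 3c_2 = 21; solving gives c_1 = 3, c_2 = -4.
Check: 3e1 - 4e2 = (-1, 21).

(3, -4)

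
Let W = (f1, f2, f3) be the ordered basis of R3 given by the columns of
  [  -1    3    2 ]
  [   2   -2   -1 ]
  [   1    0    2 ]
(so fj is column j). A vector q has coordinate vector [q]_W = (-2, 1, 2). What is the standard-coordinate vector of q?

By definition q = -2f1 + f2 + 2f3.
Summing componentwise gives (9, -8, 2).

(9, -8, 2)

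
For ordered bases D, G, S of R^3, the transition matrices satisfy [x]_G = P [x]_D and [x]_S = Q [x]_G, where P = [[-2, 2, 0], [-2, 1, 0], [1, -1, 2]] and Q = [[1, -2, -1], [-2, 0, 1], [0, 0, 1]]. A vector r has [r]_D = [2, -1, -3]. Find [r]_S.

First [r]_G = P [r]_D = [-6, -5, -3].
Then [r]_S = Q [r]_G = [7, 9, -3].

[7, 9, -3]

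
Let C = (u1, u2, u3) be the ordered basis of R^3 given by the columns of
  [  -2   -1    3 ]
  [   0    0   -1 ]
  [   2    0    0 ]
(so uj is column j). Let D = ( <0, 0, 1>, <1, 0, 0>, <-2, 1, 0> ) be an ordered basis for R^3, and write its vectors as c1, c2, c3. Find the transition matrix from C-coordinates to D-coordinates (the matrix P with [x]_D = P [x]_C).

[[2, 0, 0], [-2, -1, 1], [0, 0, -1]]

Column j of P is [uj]_D, since P maps C-coordinates to D-coordinates.
Expressing u1 in D: u1 = 2c1 - 2c2 + 0·c3, so column 1 of P is <2, -2, 0>.
Doing the same for each uj gives P = [[2, 0, 0], [-2, -1, 1], [0, 0, -1]].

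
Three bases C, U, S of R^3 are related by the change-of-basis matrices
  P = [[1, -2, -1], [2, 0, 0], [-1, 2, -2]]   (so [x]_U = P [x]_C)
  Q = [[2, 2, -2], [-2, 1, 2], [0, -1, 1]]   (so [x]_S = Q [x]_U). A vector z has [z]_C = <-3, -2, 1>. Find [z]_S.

Apply P to get U-coordinates <0, -6, -3>, then Q to get S-coordinates.
The result is [z]_S = <-6, -12, 3>.

<-6, -12, 3>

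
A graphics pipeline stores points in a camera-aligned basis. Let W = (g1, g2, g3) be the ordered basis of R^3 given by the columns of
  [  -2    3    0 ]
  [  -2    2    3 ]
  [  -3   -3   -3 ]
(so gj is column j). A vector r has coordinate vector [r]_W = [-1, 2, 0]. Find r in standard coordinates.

[8, 6, -3]

r = M [r]_W, where M has columns g1, ..., g3.
Carrying out the matrix-vector product, r = [8, 6, -3].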